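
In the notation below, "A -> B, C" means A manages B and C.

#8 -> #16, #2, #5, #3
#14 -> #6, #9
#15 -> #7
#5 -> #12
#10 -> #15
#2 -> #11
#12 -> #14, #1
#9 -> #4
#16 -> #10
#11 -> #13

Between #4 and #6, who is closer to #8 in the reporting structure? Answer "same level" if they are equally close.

#4 is 5 levels below #8; #6 is 4. #6 is higher.

#6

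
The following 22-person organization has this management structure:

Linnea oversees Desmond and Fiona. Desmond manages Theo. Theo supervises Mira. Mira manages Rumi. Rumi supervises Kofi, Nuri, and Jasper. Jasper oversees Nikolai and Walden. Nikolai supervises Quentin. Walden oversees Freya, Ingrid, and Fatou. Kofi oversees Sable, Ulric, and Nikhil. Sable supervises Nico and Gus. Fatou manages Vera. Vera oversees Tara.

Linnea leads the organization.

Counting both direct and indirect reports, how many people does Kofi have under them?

5

Kofi directly manages Sable, Ulric, Nikhil. Under Sable: Gus, Nico (2). Ulric has no reports. Nikhil has no reports. So Kofi's organization is 3 direct reports plus everyone under them: 3 + 1 + 1 = 5.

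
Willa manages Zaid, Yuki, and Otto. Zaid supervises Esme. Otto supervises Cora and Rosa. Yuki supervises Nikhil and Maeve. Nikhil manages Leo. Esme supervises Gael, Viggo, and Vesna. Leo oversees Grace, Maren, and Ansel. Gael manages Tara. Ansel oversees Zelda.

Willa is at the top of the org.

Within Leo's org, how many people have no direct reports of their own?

3

The people in Leo's organization with no one reporting to them are Zelda, Maren, Grace. That is 3.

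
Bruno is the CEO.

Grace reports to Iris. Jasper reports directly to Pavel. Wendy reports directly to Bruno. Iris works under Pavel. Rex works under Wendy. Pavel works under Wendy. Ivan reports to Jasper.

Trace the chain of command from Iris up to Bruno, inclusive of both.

Iris -> Pavel -> Wendy -> Bruno

Iris reports to Pavel. Pavel reports to Wendy. Wendy reports to Bruno. Bruno is at the top.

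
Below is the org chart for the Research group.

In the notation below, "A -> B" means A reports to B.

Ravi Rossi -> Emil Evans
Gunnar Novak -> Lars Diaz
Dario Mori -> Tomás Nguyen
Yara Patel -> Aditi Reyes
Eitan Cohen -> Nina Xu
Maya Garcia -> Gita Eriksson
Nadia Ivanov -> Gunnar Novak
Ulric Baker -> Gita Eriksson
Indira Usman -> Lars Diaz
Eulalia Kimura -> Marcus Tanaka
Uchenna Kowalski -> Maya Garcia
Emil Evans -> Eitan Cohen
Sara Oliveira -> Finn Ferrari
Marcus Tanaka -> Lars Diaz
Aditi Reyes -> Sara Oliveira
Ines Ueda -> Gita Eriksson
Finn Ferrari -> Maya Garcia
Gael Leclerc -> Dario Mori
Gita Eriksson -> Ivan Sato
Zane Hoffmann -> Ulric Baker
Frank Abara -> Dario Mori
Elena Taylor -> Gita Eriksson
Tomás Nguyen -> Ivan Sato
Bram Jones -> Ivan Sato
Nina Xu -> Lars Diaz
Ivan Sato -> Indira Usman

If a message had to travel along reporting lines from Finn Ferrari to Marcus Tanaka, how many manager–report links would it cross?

Finn Ferrari is 5 levels below Lars Diaz, and Marcus Tanaka is 1 level below Lars Diaz (their lowest common manager). The shortest path runs up from Finn Ferrari to Lars Diaz and back down to Marcus Tanaka: 5 + 1 = 6 links.

6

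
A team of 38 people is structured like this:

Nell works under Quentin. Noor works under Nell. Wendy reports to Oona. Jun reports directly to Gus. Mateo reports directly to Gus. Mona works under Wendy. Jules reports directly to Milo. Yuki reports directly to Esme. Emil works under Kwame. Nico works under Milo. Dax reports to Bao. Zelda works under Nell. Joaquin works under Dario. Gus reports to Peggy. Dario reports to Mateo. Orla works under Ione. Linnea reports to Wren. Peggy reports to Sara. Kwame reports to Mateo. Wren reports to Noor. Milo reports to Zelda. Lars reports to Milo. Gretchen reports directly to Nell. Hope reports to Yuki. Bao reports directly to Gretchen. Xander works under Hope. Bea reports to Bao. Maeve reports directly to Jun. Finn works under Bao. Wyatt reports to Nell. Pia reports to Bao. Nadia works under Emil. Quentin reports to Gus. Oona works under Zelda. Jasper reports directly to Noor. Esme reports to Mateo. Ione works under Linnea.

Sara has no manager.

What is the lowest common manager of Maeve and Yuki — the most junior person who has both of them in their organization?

Maeve's chain of managers is Jun, Gus, Peggy, Sara. Yuki's chain of managers is Esme, Mateo, Gus, Peggy, Sara. The first manager that appears in both chains is Gus.

Gus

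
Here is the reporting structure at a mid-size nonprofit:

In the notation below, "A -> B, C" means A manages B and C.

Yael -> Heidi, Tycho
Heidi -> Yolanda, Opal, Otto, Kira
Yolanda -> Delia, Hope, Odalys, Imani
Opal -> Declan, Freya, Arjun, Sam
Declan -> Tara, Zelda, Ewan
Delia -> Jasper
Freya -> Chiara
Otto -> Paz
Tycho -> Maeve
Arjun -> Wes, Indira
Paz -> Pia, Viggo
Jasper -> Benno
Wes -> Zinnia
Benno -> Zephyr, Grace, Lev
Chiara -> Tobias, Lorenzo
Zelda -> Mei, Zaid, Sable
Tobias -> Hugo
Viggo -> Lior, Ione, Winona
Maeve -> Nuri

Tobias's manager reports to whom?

Freya

Tobias reports to Chiara, and Chiara reports to Freya. So Tobias's skip-level manager is Freya.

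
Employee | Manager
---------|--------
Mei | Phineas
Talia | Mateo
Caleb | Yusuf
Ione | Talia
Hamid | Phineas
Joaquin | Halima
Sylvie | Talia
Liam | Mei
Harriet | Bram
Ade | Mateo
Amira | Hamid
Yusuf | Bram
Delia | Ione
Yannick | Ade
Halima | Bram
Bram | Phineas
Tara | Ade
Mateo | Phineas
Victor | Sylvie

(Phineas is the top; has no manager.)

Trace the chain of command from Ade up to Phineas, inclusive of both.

Ade reports to Mateo. Mateo reports to Phineas. Phineas is at the top.

Ade -> Mateo -> Phineas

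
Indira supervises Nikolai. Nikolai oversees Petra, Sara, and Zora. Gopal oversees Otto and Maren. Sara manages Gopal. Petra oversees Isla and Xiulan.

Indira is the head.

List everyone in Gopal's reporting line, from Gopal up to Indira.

Gopal reports to Sara. Sara reports to Nikolai. Nikolai reports to Indira. Indira is at the top.

Gopal -> Sara -> Nikolai -> Indira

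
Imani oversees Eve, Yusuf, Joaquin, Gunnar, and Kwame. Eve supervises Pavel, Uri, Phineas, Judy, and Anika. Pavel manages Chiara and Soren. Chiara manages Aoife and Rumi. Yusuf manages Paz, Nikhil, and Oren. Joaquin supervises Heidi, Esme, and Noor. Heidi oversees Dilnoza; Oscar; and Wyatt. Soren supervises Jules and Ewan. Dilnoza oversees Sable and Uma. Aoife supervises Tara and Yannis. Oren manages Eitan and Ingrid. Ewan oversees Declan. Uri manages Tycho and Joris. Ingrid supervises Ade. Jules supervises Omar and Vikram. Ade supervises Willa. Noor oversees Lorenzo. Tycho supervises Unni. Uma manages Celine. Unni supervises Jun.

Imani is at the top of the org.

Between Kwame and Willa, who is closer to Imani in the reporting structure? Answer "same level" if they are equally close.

Kwame

Kwame is 1 level below Imani; Willa is 5. Kwame is higher.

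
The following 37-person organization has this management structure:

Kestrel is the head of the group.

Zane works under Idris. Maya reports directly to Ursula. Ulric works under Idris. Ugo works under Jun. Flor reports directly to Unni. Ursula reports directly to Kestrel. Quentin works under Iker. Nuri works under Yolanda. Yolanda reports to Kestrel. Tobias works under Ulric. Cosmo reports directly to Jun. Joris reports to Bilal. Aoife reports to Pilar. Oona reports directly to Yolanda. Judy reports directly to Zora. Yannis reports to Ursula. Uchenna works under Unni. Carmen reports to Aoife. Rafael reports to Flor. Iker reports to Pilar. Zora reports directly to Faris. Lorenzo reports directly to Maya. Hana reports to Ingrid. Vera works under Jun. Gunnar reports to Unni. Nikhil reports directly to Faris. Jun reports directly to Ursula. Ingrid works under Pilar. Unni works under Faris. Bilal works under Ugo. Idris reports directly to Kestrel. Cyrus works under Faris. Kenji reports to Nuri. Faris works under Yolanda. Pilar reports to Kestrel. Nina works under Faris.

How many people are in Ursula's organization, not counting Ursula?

Ursula directly manages Jun, Yannis, Maya. Under Jun: Vera, Cosmo, Ugo, Bilal, Joris (5). Yannis has no reports. Under Maya: Lorenzo (1). So Ursula's organization is 3 direct reports plus everyone under them: 6 + 1 + 2 = 9.

9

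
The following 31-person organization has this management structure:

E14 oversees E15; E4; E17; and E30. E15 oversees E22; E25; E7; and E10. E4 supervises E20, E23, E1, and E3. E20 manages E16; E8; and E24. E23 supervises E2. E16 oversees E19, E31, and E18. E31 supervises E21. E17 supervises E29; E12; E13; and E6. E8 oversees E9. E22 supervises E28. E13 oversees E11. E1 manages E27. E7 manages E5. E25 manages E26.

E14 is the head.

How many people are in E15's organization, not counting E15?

E15 directly manages E22, E10, E7, E25. Under E22: E28 (1). E10 has no reports. Under E7: E5 (1). Under E25: E26 (1). So E15's organization is 4 direct reports plus everyone under them: 2 + 1 + 2 + 2 = 7.

7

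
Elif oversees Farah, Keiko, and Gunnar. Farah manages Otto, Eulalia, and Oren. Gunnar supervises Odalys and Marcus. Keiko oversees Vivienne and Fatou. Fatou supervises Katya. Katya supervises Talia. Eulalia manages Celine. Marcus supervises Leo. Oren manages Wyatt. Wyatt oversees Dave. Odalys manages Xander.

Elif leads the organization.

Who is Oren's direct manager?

Farah

Oren reports directly to Farah.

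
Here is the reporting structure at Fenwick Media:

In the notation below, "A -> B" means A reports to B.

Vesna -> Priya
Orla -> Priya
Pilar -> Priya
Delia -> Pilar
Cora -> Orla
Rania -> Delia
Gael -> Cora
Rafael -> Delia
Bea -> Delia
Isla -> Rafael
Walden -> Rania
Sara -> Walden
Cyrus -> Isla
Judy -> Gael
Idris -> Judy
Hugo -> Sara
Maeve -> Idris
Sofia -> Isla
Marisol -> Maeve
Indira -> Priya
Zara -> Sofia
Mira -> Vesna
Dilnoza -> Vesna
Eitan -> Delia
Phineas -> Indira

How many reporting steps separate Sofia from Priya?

5

Chain from Sofia up to Priya: Sofia → Isla → Rafael → Delia → Pilar → Priya. That is 5 steps up, so Sofia is 5 levels below Priya.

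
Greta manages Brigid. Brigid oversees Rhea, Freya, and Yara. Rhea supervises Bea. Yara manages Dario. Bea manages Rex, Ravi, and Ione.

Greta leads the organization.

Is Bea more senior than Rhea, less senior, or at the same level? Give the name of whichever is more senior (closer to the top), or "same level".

Bea is 3 levels below Greta; Rhea is 2. Rhea is higher.

Rhea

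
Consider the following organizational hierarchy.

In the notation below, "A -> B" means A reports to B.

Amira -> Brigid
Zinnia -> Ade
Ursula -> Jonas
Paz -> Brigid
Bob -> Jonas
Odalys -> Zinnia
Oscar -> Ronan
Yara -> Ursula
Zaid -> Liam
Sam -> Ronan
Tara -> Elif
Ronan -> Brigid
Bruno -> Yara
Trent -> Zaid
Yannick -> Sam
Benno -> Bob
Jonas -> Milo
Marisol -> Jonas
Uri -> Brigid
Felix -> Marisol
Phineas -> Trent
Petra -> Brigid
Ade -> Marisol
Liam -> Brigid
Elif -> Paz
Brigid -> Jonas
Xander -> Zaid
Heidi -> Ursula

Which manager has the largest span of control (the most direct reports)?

Brigid

Direct-report counts: Milo has 1; Jonas has 4; Ursula has 2; Yara has 1; Marisol has 2; Ade has 1; Zinnia has 1; Brigid has 6; Paz has 1; Elif has 1; Liam has 1; Zaid has 2; Trent has 1; Ronan has 2; Sam has 1; Bob has 1. The largest is 6, held by Brigid.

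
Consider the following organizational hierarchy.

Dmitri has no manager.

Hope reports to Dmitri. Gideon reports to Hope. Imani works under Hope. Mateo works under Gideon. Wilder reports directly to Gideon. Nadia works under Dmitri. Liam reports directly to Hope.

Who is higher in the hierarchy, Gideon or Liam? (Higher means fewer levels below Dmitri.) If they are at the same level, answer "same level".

same level

Both Gideon and Liam are 2 levels below Dmitri.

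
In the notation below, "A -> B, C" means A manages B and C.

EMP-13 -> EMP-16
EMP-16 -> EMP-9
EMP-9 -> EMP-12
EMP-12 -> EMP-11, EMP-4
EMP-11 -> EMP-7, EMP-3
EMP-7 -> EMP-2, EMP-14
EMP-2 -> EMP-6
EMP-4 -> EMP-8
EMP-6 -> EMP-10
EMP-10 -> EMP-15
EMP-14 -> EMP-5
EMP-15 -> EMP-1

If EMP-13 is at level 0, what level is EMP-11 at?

4

Chain from EMP-11 up to EMP-13: EMP-11 → EMP-12 → EMP-9 → EMP-16 → EMP-13. That is 4 steps up, so EMP-11 is 4 levels below EMP-13.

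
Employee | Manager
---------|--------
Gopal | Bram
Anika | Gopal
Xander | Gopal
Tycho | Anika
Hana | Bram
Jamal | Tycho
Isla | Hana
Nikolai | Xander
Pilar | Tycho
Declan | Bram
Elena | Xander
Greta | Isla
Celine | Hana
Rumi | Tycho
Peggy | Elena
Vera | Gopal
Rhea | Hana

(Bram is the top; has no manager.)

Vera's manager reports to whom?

Bram

Vera reports to Gopal, and Gopal reports to Bram. So Vera's skip-level manager is Bram.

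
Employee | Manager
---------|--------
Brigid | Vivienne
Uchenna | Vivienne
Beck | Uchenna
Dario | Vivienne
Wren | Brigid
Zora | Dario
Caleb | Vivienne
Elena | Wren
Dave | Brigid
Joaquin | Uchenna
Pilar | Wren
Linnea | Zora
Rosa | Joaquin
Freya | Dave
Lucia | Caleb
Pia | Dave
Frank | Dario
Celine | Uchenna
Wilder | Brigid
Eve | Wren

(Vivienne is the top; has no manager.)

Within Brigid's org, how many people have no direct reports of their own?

The people in Brigid's organization with no one reporting to them are Wilder, Pia, Freya, Eve, Pilar, Elena. That is 6.

6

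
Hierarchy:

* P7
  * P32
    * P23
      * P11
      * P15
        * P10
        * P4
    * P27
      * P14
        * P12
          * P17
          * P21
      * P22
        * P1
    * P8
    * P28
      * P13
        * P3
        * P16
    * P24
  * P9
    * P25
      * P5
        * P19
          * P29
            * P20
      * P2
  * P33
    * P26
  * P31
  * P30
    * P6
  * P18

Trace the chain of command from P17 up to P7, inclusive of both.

P17 reports to P12. P12 reports to P14. P14 reports to P27. P27 reports to P32. P32 reports to P7. P7 is at the top.

P17 -> P12 -> P14 -> P27 -> P32 -> P7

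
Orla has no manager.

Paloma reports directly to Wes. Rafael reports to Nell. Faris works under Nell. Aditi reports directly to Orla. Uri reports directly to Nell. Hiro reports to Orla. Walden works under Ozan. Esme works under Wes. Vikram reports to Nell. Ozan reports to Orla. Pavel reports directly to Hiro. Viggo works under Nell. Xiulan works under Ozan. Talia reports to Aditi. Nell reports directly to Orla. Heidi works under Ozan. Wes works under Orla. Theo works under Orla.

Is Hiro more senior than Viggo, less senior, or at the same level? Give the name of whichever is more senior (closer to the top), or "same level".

Hiro is 1 level below Orla; Viggo is 2. Hiro is higher.

Hiro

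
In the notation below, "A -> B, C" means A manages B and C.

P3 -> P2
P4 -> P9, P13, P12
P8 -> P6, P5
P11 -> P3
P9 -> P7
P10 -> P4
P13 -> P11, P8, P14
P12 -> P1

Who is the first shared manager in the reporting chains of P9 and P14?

P9's chain of managers is P4, P10. P14's chain of managers is P13, P4, P10. The first manager that appears in both chains is P4.

P4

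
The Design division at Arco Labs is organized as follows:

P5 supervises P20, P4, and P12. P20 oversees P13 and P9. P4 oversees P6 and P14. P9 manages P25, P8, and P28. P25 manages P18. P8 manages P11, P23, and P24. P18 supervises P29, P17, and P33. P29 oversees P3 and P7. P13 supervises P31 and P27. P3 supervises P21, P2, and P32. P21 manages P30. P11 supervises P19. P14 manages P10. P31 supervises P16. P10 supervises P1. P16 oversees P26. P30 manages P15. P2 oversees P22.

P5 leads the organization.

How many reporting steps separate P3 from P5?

Chain from P3 up to P5: P3 → P29 → P18 → P25 → P9 → P20 → P5. That is 6 steps up, so P3 is 6 levels below P5.

6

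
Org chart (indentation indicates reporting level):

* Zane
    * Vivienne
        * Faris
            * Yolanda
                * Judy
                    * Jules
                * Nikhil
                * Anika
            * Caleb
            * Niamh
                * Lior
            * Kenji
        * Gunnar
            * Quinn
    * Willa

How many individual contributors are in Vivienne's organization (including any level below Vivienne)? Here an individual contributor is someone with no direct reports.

7

The people in Vivienne's organization with no one reporting to them are Quinn, Kenji, Lior, Caleb, Anika, Nikhil, Jules. That is 7.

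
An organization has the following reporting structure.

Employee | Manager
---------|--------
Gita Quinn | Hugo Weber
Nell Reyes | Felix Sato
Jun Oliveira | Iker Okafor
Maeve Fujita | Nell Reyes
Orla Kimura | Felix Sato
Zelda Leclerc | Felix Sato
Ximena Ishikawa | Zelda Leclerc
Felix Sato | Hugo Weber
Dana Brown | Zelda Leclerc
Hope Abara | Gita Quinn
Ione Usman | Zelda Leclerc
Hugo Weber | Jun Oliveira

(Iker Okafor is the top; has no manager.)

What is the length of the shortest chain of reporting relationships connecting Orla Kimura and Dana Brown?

3

Orla Kimura is 1 level below Felix Sato, and Dana Brown is 2 levels below Felix Sato (their lowest common manager). The shortest path runs up from Orla Kimura to Felix Sato and back down to Dana Brown: 1 + 2 = 3 links.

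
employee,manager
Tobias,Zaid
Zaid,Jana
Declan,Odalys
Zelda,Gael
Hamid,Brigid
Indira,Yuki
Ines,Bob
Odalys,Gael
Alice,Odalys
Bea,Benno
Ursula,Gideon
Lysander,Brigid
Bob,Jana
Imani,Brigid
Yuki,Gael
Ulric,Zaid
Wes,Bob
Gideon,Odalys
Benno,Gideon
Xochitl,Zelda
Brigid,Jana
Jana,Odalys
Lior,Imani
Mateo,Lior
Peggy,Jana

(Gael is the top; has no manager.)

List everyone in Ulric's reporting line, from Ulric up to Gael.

Ulric -> Zaid -> Jana -> Odalys -> Gael

Ulric reports to Zaid. Zaid reports to Jana. Jana reports to Odalys. Odalys reports to Gael. Gael is at the top.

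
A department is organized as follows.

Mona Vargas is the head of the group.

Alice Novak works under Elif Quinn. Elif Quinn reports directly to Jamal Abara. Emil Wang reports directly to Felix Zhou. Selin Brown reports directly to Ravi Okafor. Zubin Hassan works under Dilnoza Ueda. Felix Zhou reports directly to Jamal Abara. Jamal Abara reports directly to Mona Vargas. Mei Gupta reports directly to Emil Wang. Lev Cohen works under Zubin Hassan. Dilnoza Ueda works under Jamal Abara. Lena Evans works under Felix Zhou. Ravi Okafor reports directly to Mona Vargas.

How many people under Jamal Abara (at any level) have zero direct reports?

The people in Jamal Abara's organization with no one reporting to them are Alice Novak, Lev Cohen, Mei Gupta, Lena Evans. That is 4.

4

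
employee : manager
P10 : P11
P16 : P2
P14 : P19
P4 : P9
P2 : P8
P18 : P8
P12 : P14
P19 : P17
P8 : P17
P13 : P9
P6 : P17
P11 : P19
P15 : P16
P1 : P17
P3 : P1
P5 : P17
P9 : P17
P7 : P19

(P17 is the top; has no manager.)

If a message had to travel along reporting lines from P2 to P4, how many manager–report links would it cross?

4

P2 is 2 levels below P17, and P4 is 2 levels below P17 (their lowest common manager). The shortest path runs up from P2 to P17 and back down to P4: 2 + 2 = 4 links.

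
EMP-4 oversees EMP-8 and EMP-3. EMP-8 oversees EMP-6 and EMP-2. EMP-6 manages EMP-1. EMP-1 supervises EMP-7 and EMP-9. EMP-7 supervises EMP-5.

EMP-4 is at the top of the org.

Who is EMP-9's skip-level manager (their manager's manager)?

EMP-6

EMP-9 reports to EMP-1, and EMP-1 reports to EMP-6. So EMP-9's skip-level manager is EMP-6.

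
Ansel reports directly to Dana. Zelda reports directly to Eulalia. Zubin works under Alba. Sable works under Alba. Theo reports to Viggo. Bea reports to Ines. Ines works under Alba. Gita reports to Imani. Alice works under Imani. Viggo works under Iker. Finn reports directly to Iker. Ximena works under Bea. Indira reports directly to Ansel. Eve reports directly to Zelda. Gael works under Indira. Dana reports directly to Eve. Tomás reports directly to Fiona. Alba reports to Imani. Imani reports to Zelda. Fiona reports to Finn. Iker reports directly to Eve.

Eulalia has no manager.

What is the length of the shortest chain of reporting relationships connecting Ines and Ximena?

Ximena is in Ines's organization: the chain from Ximena up to Ines is Ximena → Bea → Ines, which is 2 links.

2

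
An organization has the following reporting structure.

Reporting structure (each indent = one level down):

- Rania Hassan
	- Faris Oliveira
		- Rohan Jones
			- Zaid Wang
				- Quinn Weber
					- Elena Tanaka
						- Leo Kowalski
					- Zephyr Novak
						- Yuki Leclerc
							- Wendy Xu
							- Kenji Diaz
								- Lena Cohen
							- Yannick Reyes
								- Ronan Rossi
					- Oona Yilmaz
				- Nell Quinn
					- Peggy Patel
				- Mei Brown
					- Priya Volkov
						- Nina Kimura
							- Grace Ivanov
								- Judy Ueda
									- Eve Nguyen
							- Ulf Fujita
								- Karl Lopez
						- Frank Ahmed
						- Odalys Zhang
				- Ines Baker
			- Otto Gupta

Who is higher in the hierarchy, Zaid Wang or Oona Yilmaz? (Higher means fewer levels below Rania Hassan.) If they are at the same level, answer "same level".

Zaid Wang

Zaid Wang is 3 levels below Rania Hassan; Oona Yilmaz is 5. Zaid Wang is higher.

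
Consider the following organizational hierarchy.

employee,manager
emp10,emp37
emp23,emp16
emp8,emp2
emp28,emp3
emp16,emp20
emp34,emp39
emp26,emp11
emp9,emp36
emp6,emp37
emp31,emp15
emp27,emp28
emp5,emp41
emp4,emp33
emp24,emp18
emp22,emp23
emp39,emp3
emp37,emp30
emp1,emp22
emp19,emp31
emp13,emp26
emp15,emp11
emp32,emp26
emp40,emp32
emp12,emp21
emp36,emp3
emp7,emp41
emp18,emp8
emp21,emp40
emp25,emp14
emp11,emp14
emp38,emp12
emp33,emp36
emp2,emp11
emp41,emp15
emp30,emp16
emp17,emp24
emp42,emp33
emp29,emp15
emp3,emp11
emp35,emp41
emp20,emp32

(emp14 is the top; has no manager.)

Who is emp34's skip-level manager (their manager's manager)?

emp3

emp34 reports to emp39, and emp39 reports to emp3. So emp34's skip-level manager is emp3.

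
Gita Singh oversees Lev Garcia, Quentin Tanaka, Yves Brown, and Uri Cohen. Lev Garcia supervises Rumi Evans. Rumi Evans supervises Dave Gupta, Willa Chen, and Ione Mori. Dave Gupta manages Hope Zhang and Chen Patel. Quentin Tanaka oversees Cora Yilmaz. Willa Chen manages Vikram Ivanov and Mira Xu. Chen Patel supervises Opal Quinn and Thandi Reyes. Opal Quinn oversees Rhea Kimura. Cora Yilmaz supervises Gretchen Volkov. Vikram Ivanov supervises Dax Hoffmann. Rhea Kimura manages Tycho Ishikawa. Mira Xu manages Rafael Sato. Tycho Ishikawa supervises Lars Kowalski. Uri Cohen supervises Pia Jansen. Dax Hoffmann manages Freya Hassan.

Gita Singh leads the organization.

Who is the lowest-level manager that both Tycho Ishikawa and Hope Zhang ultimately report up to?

Tycho Ishikawa's chain of managers is Rhea Kimura, Opal Quinn, Chen Patel, Dave Gupta, Rumi Evans, Lev Garcia, Gita Singh. Hope Zhang's chain of managers is Dave Gupta, Rumi Evans, Lev Garcia, Gita Singh. The first manager that appears in both chains is Dave Gupta.

Dave Gupta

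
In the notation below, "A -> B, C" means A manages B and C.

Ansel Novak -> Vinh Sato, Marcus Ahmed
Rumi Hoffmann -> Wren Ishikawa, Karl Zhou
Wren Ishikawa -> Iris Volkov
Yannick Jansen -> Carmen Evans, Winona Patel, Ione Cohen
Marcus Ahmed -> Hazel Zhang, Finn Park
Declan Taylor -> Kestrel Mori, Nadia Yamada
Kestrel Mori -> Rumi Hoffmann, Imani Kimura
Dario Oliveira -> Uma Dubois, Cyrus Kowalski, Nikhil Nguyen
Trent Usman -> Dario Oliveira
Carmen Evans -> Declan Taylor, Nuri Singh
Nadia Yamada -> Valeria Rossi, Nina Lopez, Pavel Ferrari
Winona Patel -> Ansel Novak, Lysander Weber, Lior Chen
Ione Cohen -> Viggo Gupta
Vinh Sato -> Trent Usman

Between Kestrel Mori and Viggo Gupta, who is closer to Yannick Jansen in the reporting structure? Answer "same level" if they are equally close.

Viggo Gupta

Kestrel Mori is 3 levels below Yannick Jansen; Viggo Gupta is 2. Viggo Gupta is higher.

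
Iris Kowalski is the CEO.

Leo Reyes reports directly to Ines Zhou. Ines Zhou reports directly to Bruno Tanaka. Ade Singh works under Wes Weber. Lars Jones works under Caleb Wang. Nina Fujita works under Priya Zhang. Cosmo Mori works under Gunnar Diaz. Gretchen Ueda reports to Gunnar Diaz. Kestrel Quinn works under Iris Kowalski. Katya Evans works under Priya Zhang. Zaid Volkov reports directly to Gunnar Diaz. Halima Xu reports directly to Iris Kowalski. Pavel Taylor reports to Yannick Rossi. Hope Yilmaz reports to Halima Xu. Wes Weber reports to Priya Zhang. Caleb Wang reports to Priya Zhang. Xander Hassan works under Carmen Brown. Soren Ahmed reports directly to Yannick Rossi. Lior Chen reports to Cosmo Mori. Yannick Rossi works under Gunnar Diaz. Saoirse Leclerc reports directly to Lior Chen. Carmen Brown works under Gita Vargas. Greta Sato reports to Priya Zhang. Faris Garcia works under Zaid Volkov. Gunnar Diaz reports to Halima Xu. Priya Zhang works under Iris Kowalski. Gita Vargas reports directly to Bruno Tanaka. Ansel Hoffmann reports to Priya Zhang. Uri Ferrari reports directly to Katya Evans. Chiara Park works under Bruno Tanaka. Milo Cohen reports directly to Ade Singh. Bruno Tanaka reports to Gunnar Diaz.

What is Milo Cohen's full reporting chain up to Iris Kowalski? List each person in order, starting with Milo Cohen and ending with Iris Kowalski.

Milo Cohen reports to Ade Singh. Ade Singh reports to Wes Weber. Wes Weber reports to Priya Zhang. Priya Zhang reports to Iris Kowalski. Iris Kowalski is at the top.

Milo Cohen -> Ade Singh -> Wes Weber -> Priya Zhang -> Iris Kowalski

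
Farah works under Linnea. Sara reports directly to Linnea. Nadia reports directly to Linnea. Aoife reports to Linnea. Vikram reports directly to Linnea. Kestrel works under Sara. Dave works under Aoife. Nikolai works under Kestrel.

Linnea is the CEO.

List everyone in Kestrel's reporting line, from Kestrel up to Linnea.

Kestrel -> Sara -> Linnea

Kestrel reports to Sara. Sara reports to Linnea. Linnea is at the top.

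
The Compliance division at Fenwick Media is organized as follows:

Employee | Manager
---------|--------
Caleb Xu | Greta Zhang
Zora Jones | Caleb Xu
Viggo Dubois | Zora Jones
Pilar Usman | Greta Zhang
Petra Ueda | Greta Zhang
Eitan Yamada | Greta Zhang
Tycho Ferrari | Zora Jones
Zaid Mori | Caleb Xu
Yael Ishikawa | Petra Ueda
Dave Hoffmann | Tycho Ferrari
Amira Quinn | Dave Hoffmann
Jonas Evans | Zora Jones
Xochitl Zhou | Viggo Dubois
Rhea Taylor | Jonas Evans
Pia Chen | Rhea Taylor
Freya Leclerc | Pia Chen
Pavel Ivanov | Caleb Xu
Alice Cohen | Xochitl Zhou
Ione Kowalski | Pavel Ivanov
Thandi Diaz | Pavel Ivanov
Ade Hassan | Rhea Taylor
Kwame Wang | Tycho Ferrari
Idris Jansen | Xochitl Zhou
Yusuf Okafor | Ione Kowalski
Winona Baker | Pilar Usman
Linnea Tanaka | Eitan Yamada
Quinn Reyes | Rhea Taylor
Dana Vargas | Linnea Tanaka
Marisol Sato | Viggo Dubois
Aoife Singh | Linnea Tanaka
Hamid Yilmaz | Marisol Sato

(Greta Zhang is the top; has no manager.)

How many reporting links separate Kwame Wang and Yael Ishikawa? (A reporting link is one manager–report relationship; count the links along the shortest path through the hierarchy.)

6

Kwame Wang is 4 levels below Greta Zhang, and Yael Ishikawa is 2 levels below Greta Zhang (their lowest common manager). The shortest path runs up from Kwame Wang to Greta Zhang and back down to Yael Ishikawa: 4 + 2 = 6 links.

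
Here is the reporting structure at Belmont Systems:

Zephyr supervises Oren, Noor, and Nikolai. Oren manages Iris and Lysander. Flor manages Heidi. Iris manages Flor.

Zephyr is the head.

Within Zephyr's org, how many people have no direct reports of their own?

The people in Zephyr's organization with no one reporting to them are Nikolai, Noor, Lysander, Heidi. That is 4.

4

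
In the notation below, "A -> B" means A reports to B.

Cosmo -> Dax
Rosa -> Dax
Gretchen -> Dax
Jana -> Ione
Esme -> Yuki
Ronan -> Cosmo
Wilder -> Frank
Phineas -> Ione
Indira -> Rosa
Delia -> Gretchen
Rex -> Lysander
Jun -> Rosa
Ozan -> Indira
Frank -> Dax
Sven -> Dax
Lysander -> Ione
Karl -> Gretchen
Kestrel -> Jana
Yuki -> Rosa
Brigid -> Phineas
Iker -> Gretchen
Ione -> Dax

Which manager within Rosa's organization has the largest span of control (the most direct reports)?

Direct-report counts within Rosa's organization: Rosa has 3; Yuki has 1; Indira has 1. The largest is 3, held by Rosa.

Rosa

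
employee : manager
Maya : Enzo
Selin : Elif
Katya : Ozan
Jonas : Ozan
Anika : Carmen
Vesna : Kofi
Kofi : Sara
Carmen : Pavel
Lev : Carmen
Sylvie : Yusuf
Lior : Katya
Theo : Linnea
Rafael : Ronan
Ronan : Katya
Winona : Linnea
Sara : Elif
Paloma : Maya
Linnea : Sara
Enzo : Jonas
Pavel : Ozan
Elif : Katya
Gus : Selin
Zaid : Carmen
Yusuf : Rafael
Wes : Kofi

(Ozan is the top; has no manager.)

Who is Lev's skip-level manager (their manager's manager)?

Pavel

Lev reports to Carmen, and Carmen reports to Pavel. So Lev's skip-level manager is Pavel.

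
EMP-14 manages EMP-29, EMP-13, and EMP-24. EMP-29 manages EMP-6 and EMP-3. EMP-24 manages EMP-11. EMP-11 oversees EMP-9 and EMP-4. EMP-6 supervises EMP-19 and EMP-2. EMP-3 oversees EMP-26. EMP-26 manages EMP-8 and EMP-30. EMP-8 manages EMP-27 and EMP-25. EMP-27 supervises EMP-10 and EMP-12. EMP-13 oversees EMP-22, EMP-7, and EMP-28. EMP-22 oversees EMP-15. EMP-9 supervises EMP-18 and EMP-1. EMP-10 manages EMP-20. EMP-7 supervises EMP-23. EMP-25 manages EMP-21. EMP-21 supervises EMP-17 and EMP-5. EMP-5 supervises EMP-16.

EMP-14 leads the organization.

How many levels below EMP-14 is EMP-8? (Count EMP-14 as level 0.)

4

Chain from EMP-8 up to EMP-14: EMP-8 → EMP-26 → EMP-3 → EMP-29 → EMP-14. That is 4 steps up, so EMP-8 is 4 levels below EMP-14.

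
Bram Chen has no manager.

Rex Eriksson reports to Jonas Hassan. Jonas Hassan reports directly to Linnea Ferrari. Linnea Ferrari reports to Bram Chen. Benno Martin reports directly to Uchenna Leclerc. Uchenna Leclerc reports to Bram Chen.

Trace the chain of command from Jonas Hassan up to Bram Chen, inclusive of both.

Jonas Hassan -> Linnea Ferrari -> Bram Chen

Jonas Hassan reports to Linnea Ferrari. Linnea Ferrari reports to Bram Chen. Bram Chen is at the top.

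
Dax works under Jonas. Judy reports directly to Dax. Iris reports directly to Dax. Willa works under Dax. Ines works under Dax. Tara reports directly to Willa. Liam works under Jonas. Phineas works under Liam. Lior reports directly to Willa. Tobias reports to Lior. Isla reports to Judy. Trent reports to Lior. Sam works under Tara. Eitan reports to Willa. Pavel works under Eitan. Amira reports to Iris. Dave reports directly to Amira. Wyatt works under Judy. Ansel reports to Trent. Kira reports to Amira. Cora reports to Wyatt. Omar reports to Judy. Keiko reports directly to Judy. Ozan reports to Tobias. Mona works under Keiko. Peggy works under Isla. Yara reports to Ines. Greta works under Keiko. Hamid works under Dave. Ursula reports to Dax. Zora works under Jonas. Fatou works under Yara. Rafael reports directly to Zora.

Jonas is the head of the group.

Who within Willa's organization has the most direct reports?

Willa

Direct-report counts within Willa's organization: Willa has 3; Eitan has 1; Lior has 2; Trent has 1; Tobias has 1; Tara has 1. The largest is 3, held by Willa.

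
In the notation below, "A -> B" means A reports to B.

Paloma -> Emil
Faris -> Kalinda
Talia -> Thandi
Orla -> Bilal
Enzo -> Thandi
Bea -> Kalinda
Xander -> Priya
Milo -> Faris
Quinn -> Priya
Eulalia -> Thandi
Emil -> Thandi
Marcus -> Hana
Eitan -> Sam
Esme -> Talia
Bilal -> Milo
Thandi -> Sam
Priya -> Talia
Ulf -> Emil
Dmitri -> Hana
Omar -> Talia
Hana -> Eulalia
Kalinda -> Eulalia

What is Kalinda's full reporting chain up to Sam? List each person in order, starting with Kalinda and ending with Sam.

Kalinda reports to Eulalia. Eulalia reports to Thandi. Thandi reports to Sam. Sam is at the top.

Kalinda -> Eulalia -> Thandi -> Sam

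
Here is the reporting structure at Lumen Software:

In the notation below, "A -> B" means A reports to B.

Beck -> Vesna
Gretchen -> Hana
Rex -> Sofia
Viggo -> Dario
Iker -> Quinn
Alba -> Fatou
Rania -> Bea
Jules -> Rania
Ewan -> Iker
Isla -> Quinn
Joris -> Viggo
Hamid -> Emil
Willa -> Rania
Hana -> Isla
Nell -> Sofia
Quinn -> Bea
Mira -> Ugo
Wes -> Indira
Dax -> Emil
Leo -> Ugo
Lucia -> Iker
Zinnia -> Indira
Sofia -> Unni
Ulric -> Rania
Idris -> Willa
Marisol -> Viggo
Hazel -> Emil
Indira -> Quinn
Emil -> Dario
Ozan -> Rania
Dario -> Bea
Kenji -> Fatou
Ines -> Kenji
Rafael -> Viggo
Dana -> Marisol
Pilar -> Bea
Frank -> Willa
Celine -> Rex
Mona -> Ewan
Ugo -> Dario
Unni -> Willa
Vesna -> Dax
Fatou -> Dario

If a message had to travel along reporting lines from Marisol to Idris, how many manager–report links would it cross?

6

Marisol is 3 levels below Bea, and Idris is 3 levels below Bea (their lowest common manager). The shortest path runs up from Marisol to Bea and back down to Idris: 3 + 3 = 6 links.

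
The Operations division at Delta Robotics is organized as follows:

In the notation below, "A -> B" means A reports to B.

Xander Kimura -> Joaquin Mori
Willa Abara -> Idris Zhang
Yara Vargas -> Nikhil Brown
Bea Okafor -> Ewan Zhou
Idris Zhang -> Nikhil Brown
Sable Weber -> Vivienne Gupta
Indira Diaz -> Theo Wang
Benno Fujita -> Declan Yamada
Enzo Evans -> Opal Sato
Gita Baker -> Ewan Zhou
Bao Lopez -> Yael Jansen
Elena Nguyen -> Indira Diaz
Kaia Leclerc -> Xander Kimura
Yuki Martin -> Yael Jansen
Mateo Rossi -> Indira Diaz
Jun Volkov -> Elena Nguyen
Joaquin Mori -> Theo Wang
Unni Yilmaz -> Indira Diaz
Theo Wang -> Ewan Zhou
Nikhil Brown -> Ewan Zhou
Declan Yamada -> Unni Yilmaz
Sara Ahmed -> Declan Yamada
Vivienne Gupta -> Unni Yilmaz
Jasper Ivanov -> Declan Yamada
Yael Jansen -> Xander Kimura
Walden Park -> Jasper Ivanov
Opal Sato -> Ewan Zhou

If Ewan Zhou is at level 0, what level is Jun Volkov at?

Chain from Jun Volkov up to Ewan Zhou: Jun Volkov → Elena Nguyen → Indira Diaz → Theo Wang → Ewan Zhou. That is 4 steps up, so Jun Volkov is 4 levels below Ewan Zhou.

4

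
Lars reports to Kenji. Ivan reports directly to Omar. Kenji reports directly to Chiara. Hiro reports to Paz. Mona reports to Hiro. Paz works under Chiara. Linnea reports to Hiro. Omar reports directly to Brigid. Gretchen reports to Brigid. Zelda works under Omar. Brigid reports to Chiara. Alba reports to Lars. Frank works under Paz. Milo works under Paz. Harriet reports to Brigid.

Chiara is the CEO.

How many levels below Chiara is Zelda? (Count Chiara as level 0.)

3

Chain from Zelda up to Chiara: Zelda → Omar → Brigid → Chiara. That is 3 steps up, so Zelda is 3 levels below Chiara.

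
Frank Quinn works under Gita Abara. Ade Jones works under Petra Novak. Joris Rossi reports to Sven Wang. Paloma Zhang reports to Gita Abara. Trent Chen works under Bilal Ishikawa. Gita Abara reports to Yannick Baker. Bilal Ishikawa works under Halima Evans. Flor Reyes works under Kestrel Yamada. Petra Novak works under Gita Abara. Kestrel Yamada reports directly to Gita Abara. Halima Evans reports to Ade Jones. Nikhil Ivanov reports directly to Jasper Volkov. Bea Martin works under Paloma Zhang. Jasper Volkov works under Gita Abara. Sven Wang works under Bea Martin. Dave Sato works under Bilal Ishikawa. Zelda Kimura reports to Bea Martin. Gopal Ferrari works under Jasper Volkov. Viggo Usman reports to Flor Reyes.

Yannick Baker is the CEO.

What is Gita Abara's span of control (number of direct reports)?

Gita Abara directly manages Jasper Volkov, Frank Quinn, Petra Novak, Paloma Zhang, Kestrel Yamada. That is 5 direct reports.

5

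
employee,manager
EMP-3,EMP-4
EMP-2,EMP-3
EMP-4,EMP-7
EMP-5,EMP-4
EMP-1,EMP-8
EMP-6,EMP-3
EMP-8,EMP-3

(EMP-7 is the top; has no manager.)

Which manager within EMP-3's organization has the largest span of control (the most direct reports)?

Direct-report counts within EMP-3's organization: EMP-3 has 3; EMP-8 has 1. The largest is 3, held by EMP-3.

EMP-3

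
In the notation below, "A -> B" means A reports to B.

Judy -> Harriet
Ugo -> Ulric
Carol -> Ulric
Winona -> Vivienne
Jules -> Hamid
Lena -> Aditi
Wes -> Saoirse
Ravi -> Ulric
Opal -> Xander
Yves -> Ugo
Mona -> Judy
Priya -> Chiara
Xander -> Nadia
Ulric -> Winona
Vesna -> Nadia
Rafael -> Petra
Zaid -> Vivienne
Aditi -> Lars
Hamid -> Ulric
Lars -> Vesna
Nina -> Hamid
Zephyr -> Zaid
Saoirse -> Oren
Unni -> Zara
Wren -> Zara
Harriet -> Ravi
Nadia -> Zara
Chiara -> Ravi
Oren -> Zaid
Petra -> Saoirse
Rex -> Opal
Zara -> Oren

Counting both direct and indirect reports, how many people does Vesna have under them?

Vesna directly manages Lars. Under Lars: Aditi, Lena (2). That's 3 in total.

3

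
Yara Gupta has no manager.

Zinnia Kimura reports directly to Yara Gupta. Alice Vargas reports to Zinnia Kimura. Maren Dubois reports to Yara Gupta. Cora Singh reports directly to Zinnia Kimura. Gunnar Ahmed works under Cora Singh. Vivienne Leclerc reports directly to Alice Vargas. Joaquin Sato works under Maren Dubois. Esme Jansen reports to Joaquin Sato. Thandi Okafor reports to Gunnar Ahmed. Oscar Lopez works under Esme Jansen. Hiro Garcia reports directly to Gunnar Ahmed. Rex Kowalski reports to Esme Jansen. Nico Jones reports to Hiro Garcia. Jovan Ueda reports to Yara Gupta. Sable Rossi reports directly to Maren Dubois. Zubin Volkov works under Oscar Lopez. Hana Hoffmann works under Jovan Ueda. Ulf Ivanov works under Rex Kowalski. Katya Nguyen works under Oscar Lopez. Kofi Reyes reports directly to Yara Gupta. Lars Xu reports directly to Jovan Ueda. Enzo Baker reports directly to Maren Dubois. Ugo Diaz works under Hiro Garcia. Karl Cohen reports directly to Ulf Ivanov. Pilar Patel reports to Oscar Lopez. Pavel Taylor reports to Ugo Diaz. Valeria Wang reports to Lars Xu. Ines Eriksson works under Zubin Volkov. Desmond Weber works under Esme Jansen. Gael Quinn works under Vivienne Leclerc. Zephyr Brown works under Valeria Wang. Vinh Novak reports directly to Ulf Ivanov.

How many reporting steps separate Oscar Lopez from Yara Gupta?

4

Chain from Oscar Lopez up to Yara Gupta: Oscar Lopez → Esme Jansen → Joaquin Sato → Maren Dubois → Yara Gupta. That is 4 steps up, so Oscar Lopez is 4 levels below Yara Gupta.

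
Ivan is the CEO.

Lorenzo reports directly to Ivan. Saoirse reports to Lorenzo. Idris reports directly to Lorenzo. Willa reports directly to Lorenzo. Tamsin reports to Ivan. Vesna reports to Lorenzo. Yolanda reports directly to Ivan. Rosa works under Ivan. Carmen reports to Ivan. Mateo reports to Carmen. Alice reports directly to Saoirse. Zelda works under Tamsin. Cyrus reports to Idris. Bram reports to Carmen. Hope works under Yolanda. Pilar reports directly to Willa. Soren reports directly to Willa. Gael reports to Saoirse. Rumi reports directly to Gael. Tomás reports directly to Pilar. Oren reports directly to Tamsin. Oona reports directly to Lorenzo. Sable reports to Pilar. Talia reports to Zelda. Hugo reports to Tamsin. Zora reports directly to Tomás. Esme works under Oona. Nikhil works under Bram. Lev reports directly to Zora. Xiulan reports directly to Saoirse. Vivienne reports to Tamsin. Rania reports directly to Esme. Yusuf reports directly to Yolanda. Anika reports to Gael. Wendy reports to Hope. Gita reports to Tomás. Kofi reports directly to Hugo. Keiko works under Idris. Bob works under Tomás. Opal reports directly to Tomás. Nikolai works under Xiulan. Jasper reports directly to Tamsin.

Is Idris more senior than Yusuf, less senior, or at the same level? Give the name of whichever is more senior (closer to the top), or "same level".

same level

Both Idris and Yusuf are 2 levels below Ivan.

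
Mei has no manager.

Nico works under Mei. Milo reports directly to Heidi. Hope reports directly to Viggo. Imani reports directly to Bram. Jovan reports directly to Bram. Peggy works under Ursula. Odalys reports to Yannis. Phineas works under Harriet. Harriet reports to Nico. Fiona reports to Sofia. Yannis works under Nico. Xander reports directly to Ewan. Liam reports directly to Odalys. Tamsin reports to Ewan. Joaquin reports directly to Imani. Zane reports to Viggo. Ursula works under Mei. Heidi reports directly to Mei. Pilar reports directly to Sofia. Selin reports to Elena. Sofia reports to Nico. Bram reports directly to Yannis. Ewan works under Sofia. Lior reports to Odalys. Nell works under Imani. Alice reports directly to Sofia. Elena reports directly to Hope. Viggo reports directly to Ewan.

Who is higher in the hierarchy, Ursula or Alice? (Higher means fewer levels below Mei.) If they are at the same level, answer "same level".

Ursula is 1 level below Mei; Alice is 3. Ursula is higher.

Ursula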